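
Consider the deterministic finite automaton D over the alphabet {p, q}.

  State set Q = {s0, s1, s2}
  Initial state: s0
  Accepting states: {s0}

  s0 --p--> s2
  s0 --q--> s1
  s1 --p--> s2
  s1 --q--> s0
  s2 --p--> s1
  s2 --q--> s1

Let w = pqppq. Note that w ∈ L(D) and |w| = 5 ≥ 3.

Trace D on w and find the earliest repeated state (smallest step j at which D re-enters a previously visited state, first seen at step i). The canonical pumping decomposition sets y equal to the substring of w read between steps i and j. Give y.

Run of D on w = p q p p q:
  step 0: s0  (start)
  step 1: s2  (read p: s0→s2)
  step 2: s1  (read q: s2→s1)
  step 3: s2  (read p: s1→s2)   ← first repeat (s2 seen earlier)
  step 4: s1  (read p: s2→s1)
  step 5: s0  (read q: s1→s0)

So i = 1, j = 3, giving x = w[0:1] = p, y = w[1:3] = qp, z = w[3:5] = pq.
Check: |xy| = 3 ≤ 3 and |y| = 2 ≥ 1. Reading y takes D from s2 back to s2, so every xyⁱz is accepted.
With |Q| = 3, pigeonhole forces a state repeat no later than step 3; the substring read between the first and second visits to that state can be pumped.

qp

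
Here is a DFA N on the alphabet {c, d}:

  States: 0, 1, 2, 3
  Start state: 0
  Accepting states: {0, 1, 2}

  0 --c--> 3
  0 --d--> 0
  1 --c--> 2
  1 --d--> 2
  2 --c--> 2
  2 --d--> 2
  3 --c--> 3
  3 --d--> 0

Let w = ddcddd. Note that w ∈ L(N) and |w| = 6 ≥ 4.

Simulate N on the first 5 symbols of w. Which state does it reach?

0

State sequence: 0 -d-> 0 -d-> 0 -c-> 3 -d-> 0 -d-> 0

After reading 5 characters, N is in state 0.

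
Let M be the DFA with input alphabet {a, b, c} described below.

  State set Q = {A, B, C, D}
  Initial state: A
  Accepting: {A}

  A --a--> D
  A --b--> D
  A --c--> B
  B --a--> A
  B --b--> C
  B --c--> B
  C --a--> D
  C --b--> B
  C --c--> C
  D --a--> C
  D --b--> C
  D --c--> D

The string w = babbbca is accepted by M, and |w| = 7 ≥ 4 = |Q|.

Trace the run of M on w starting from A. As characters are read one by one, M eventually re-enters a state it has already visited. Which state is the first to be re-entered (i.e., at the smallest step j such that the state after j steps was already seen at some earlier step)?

State sequence: A -b-> D -a-> C -b-> B -b-> C -b-> B -c-> B -a-> A
First repeat at step 4: C was already visited.

The earliest repeat is at step j = 4: M is in C, which it already visited at step i = 2.
With |Q| = 4, pigeonhole forces a state repeat no later than step 4; the substring read between the first and second visits to that state can be pumped.

C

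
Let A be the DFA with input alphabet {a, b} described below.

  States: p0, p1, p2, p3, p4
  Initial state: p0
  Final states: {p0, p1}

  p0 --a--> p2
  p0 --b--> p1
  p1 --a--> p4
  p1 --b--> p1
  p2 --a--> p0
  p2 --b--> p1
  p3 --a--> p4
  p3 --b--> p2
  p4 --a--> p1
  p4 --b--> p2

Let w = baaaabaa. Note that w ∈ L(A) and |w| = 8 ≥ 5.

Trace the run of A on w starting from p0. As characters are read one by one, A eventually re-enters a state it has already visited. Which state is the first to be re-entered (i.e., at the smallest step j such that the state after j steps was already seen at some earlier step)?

p1

Run of A on w = b a a a a b a a:
  step 0: p0  (start)
  step 1: p1  (read b: p0→p1)
  step 2: p4  (read a: p1→p4)
  step 3: p1  (read a: p4→p1)   ← first repeat (p1 seen earlier)
  step 4: p4  (read a: p1→p4)
  step 5: p1  (read a: p4→p1)
  step 6: p1  (read b: p1→p1)
  step 7: p4  (read a: p1→p4)
  step 8: p1  (read a: p4→p1)

The earliest repeat is at step j = 3: A is in p1, which it already visited at step i = 1.
Pumping length from the standard proof: p = 5 (the number of states). The repeated state found above gives |xy| = j ≤ 5 and |y| = j − i ≥ 1.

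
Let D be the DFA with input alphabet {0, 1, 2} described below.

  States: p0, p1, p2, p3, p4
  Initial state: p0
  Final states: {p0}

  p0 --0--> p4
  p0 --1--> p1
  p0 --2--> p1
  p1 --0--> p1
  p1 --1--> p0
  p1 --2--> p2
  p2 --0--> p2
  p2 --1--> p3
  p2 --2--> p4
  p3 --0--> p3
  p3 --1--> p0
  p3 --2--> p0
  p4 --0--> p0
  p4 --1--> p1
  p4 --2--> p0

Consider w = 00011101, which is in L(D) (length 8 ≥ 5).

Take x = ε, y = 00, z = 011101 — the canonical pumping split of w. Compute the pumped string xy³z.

xy^3z = ε·00·00·00·011101 = 000000011101.
Reading y = 00 takes D from p0 back to p0, so after x·y·y·y the machine is still in p0, and z then leads to the accepting state p0. Hence 000000011101 ∈ L(D).

000000011101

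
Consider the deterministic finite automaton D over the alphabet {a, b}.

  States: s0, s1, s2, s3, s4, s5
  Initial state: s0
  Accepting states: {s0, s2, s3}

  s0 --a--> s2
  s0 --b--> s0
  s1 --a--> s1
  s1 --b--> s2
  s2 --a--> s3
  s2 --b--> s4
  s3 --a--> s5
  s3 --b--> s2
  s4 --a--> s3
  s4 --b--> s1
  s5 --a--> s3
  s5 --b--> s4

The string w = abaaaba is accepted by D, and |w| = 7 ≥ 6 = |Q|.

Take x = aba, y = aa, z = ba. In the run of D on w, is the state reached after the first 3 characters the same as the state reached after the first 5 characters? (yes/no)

yes

Run of D on the first 5 characters of w = a b a a a:
  step 0: s0  (start)
  step 1: s2  (read a: s0→s2)
  step 2: s4  (read b: s2→s4)
  step 3: s3  (read a: s4→s3)
  step 4: s5  (read a: s3→s5)
  step 5: s3  (read a: s5→s3)

After x (step 3): s3. After xy (step 5): s3.
They match, so y = aa drives D around a cycle from s3 back to itself; pumping y any number of times keeps D in s3 before reading z, and xyⁱz ∈ L(D) for every i ≥ 0.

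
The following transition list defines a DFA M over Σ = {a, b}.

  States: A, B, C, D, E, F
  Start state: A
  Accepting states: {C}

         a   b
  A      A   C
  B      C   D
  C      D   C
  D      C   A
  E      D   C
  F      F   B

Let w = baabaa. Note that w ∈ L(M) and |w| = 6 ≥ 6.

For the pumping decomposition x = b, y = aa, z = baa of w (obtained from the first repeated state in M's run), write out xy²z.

xy^2z = b·aa·aa·baa = baaaabaa.
Reading y = aa takes M from C back to C, so after x·y·y the machine is still in C, and z then leads to the accepting state C. Hence baaaabaa ∈ L(M).

baaaabaa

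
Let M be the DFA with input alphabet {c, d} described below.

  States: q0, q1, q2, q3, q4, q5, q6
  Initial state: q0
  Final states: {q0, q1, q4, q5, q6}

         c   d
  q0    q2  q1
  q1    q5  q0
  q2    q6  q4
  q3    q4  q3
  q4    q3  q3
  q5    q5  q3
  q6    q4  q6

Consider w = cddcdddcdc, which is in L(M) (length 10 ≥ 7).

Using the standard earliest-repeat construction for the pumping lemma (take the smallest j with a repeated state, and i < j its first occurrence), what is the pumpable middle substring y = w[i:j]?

dc

Run of M on w = c d d c d d d c d c:
  step 0: q0  (start)
  step 1: q2  (read c: q0→q2)
  step 2: q4  (read d: q2→q4)
  step 3: q3  (read d: q4→q3)
  step 4: q4  (read c: q3→q4)   ← first repeat (q4 seen earlier)
  step 5: q3  (read d: q4→q3)
  step 6: q3  (read d: q3→q3)
  step 7: q3  (read d: q3→q3)
  step 8: q4  (read c: q3→q4)
  step 9: q3  (read d: q4→q3)
  step 10: q4  (read c: q3→q4)

So i = 2, j = 4, giving x = w[0:2] = cd, y = w[2:4] = dc, z = w[4:10] = dddcdc.
Check: |xy| = 4 ≤ 7 and |y| = 2 ≥ 1. Reading y takes M from q4 back to q4, so every xyⁱz is accepted.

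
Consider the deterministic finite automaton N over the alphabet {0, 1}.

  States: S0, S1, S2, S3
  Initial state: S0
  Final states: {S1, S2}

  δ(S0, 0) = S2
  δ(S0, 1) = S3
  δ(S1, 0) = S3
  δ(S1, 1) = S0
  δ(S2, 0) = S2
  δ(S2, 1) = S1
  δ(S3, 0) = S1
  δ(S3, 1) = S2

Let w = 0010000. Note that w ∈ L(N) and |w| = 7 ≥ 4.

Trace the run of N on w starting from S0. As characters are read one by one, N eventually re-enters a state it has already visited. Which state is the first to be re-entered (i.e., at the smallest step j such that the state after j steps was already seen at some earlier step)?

Run of N on w = 0 0 1 0 0 0 0:
  step 0: S0  (start)
  step 1: S2  (read 0: S0→S2)
  step 2: S2  (read 0: S2→S2)   ← first repeat (S2 seen earlier)
  step 3: S1  (read 1: S2→S1)
  step 4: S3  (read 0: S1→S3)
  step 5: S1  (read 0: S3→S1)
  step 6: S3  (read 0: S1→S3)
  step 7: S1  (read 0: S3→S1)

The earliest repeat is at step j = 2: N is in S2, which it already visited at step i = 1.

S2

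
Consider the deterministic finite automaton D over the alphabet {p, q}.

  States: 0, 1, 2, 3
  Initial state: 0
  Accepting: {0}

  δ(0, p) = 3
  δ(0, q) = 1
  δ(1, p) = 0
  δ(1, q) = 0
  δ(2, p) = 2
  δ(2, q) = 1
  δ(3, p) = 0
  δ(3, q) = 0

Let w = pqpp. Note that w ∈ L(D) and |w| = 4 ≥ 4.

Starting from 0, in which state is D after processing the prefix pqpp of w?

State sequence: 0 -p-> 3 -q-> 0 -p-> 3 -p-> 0

After reading 4 characters, D is in state 0.

0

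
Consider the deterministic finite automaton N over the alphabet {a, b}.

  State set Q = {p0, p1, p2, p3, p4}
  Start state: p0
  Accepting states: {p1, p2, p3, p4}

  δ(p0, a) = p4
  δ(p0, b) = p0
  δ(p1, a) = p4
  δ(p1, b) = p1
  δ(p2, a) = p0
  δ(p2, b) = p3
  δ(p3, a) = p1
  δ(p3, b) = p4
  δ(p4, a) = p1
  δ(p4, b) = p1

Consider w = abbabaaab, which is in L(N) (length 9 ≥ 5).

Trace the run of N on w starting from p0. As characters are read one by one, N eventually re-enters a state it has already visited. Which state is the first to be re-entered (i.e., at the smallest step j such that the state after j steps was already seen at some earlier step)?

State sequence: p0 -a-> p4 -b-> p1 -b-> p1 -a-> p4 -b-> p1 -a-> p4 -a-> p1 -a-> p4 -b-> p1
First repeat at step 3: p1 was already visited.

The earliest repeat is at step j = 3: N is in p1, which it already visited at step i = 2.
The DFA has 5 states, so the proof of the pumping lemma guarantees a repeated state among the first 5+1 visited; the segment between the two visits is the pumpable y.

p1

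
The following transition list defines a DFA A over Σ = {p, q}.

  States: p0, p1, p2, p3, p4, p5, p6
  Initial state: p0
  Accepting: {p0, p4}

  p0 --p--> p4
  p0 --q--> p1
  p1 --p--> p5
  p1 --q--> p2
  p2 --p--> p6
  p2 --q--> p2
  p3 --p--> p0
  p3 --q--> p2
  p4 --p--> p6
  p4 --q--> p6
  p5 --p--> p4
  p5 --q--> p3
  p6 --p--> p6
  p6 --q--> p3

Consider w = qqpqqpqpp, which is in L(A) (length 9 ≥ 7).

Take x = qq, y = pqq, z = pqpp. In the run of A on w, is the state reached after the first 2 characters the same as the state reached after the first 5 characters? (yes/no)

Run of A on the first 5 characters of w = q q p q q:
  step 0: p0  (start)
  step 1: p1  (read q: p0→p1)
  step 2: p2  (read q: p1→p2)
  step 3: p6  (read p: p2→p6)
  step 4: p3  (read q: p6→p3)
  step 5: p2  (read q: p3→p2)

After x (step 2): p2. After xy (step 5): p2.
They match, so y = pqq drives A around a cycle from p2 back to itself; pumping y any number of times keeps A in p2 before reading z, and xyⁱz ∈ L(A) for every i ≥ 0.

yes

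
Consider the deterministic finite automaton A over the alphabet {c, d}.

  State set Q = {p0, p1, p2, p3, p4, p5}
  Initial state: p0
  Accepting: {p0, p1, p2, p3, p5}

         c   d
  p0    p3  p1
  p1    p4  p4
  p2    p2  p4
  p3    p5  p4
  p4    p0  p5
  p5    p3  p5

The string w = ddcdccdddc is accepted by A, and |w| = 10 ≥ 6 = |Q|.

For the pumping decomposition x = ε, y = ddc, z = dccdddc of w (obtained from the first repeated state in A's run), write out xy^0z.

dccdddc

xy⁰z = xz = ε·dccdddc = dccdddc.
Reading y = ddc takes A from p0 back to p0, so after x the machine is still in p0, and z then leads to the accepting state p3. Hence dccdddc ∈ L(A).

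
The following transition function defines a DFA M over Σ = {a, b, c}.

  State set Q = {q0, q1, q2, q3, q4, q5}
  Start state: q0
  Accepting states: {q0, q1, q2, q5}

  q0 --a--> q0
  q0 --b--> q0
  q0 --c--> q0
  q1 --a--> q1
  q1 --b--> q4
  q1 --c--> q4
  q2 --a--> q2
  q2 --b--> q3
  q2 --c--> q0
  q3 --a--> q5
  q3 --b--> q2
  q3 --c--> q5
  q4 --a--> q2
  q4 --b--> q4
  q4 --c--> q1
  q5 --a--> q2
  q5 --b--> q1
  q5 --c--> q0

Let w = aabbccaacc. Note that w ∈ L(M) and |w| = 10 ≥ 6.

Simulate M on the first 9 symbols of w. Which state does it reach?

Run of M on the first 9 characters of w = a a b b c c a a c:
  step 0: q0  (start)
  step 1: q0  (read a: q0→q0)
  step 2: q0  (read a: q0→q0)
  step 3: q0  (read b: q0→q0)
  step 4: q0  (read b: q0→q0)
  step 5: q0  (read c: q0→q0)
  step 6: q0  (read c: q0→q0)
  step 7: q0  (read a: q0→q0)
  step 8: q0  (read a: q0→q0)
  step 9: q0  (read c: q0→q0)

After reading 9 characters, M is in state q0.
(This kind of state-tracing is the core of the pumping-lemma construction: with 6 states, pigeonhole forces a repeat within the first 6 steps.)

q0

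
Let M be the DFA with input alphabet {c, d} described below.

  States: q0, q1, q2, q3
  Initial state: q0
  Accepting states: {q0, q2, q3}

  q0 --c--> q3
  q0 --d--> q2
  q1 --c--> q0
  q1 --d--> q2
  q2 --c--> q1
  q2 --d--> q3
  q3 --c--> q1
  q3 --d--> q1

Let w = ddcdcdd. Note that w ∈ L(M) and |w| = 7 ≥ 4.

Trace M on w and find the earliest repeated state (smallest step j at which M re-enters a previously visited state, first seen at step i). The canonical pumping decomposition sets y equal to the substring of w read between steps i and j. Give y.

dcd

Run of M on w = d d c d c d d:
  step 0: q0  (start)
  step 1: q2  (read d: q0→q2)
  step 2: q3  (read d: q2→q3)
  step 3: q1  (read c: q3→q1)
  step 4: q2  (read d: q1→q2)   ← first repeat (q2 seen earlier)
  step 5: q1  (read c: q2→q1)
  step 6: q2  (read d: q1→q2)
  step 7: q3  (read d: q2→q3)

So i = 1, j = 4, giving x = w[0:1] = d, y = w[1:4] = dcd, z = w[4:7] = cdd.
Check: |xy| = 4 ≤ 4 and |y| = 3 ≥ 1. Reading y takes M from q2 back to q2, so every xyⁱz is accepted.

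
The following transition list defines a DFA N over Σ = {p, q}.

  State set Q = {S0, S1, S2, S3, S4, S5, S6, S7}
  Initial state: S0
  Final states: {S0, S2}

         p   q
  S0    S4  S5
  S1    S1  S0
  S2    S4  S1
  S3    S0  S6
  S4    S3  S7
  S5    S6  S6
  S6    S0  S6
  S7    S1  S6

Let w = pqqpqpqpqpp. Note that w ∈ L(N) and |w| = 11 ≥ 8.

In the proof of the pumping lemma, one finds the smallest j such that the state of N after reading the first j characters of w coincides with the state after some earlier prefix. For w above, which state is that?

S0

Run of N on w = p q q p q p q p q p p:
  step 0: S0  (start)
  step 1: S4  (read p: S0→S4)
  step 2: S7  (read q: S4→S7)
  step 3: S6  (read q: S7→S6)
  step 4: S0  (read p: S6→S0)   ← first repeat (S0 seen earlier)
  step 5: S5  (read q: S0→S5)
  step 6: S6  (read p: S5→S6)
  step 7: S6  (read q: S6→S6)
  step 8: S0  (read p: S6→S0)
  step 9: S5  (read q: S0→S5)
  step 10: S6  (read p: S5→S6)
  step 11: S0  (read p: S6→S0)

The earliest repeat is at step j = 4: N is in S0, which it already visited at step i = 0.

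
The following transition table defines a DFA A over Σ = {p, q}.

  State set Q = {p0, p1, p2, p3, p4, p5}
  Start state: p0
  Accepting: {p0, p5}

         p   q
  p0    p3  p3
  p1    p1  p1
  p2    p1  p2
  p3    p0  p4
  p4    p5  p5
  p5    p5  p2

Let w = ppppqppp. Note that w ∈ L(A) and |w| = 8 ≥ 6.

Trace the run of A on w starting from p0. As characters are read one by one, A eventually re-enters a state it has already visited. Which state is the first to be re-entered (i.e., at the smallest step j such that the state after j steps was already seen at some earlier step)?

p0

State sequence: p0 -p-> p3 -p-> p0 -p-> p3 -p-> p0 -q-> p3 -p-> p0 -p-> p3 -p-> p0
First repeat at step 2: p0 was already visited.

The earliest repeat is at step j = 2: A is in p0, which it already visited at step i = 0.
Since A has 6 states, any run of length ≥ 6 visits 6+1 states, so by pigeonhole some state repeats within the first 6 steps — that repeat gives the pumpable loop.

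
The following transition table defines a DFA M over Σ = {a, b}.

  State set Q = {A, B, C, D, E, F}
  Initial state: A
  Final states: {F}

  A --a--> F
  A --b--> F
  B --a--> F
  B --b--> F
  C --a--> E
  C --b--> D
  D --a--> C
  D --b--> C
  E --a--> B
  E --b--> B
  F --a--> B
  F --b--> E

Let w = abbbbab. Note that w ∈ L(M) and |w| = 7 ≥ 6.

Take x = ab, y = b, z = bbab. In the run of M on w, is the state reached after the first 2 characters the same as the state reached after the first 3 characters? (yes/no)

State sequence: A -a-> F -b-> E -b-> B

After x (step 2): E. After xy (step 3): B.
They differ (E ≠ B), so y is not a cycle from the state after x; this split is not the one the pumping-lemma construction produces, and pumping y need not keep the string in L(M).

no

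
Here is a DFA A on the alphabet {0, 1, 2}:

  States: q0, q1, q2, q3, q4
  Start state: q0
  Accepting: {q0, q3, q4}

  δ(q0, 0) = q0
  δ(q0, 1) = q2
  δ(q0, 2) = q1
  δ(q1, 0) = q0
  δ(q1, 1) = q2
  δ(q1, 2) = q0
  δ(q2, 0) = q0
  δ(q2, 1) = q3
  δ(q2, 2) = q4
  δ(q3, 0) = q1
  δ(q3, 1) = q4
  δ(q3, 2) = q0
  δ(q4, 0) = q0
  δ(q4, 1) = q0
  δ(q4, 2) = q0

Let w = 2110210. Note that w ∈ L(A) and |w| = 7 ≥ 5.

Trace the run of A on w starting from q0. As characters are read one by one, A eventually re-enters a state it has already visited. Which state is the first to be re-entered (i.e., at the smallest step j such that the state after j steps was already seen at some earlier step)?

State sequence: q0 -2-> q1 -1-> q2 -1-> q3 -0-> q1 -2-> q0 -1-> q2 -0-> q0
First repeat at step 4: q1 was already visited.

The earliest repeat is at step j = 4: A is in q1, which it already visited at step i = 1.

q1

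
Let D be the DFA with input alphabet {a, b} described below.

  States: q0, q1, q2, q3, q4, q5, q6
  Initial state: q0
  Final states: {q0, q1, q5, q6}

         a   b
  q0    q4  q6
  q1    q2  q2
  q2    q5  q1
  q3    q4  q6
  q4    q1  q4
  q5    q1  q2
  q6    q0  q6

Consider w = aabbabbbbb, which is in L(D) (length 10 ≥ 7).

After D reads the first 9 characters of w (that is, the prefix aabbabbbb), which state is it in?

Run of D on the first 9 characters of w = a a b b a b b b b:
  step 0: q0  (start)
  step 1: q4  (read a: q0→q4)
  step 2: q1  (read a: q4→q1)
  step 3: q2  (read b: q1→q2)
  step 4: q1  (read b: q2→q1)
  step 5: q2  (read a: q1→q2)
  step 6: q1  (read b: q2→q1)
  step 7: q2  (read b: q1→q2)
  step 8: q1  (read b: q2→q1)
  step 9: q2  (read b: q1→q2)

After reading 9 characters, D is in state q2.

q2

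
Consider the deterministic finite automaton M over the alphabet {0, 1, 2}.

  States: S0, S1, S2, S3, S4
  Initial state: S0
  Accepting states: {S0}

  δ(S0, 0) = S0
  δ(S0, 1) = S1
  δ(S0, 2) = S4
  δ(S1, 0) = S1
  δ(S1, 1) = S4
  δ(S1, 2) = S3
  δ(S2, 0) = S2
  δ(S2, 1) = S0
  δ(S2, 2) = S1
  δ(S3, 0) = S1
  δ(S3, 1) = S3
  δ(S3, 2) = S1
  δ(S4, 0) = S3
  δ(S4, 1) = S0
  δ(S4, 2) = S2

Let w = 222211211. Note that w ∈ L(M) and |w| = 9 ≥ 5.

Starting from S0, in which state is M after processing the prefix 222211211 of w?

State sequence: S0 -2-> S4 -2-> S2 -2-> S1 -2-> S3 -1-> S3 -1-> S3 -2-> S1 -1-> S4 -1-> S0

After reading 9 characters, M is in state S0.

S0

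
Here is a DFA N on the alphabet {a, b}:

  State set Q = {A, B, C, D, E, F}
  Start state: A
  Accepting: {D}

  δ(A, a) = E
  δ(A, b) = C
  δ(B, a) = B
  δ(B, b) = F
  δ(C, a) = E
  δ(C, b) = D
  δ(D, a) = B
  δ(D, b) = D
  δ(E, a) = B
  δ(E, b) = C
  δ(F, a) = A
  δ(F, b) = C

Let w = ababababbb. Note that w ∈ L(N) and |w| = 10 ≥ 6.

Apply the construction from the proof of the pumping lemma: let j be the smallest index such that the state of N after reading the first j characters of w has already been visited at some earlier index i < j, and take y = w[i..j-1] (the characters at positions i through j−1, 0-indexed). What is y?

ba

Run of N on w = a b a b a b a b b b:
  step 0: A  (start)
  step 1: E  (read a: A→E)
  step 2: C  (read b: E→C)
  step 3: E  (read a: C→E)   ← first repeat (E seen earlier)
  step 4: C  (read b: E→C)
  step 5: E  (read a: C→E)
  step 6: C  (read b: E→C)
  step 7: E  (read a: C→E)
  step 8: C  (read b: E→C)
  step 9: D  (read b: C→D)
  step 10: D  (read b: D→D)

So i = 1, j = 3, giving x = w[0:1] = a, y = w[1:3] = ba, z = w[3:10] = bababbb.
Check: |xy| = 3 ≤ 6 and |y| = 2 ≥ 1. Reading y takes N from E back to E, so every xyⁱz is accepted.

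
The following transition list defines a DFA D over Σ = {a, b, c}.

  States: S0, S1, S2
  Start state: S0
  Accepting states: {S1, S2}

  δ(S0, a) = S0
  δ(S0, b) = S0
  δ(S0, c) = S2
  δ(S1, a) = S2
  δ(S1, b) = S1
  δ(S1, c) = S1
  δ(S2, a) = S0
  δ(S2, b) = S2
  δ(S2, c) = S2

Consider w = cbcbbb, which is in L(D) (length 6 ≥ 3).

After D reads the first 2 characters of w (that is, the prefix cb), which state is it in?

S2

Run of D on the first 2 characters of w = c b:
  step 0: S0  (start)
  step 1: S2  (read c: S0→S2)
  step 2: S2  (read b: S2→S2)

After reading 2 characters, D is in state S2.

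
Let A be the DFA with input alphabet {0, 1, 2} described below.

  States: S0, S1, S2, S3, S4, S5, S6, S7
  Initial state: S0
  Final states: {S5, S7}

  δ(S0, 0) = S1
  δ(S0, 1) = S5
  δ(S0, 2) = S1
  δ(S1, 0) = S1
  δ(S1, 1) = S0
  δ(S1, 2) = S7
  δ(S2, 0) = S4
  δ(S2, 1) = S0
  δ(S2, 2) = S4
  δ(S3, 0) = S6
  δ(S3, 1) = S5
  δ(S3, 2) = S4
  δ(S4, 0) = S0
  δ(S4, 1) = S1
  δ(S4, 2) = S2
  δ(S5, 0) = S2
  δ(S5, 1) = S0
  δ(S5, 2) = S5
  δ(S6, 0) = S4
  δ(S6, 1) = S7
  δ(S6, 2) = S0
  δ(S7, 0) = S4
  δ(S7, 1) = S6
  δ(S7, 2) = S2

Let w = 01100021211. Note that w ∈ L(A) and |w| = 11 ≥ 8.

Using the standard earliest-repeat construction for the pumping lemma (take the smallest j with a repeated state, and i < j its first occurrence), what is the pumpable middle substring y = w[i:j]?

01

Run of A on w = 0 1 1 0 0 0 2 1 2 1 1:
  step 0: S0  (start)
  step 1: S1  (read 0: S0→S1)
  step 2: S0  (read 1: S1→S0)   ← first repeat (S0 seen earlier)
  step 3: S5  (read 1: S0→S5)
  step 4: S2  (read 0: S5→S2)
  step 5: S4  (read 0: S2→S4)
  step 6: S0  (read 0: S4→S0)
  step 7: S1  (read 2: S0→S1)
  step 8: S0  (read 1: S1→S0)
  step 9: S1  (read 2: S0→S1)
  step 10: S0  (read 1: S1→S0)
  step 11: S5  (read 1: S0→S5)

So i = 0, j = 2, giving x = w[0:0] = ε, y = w[0:2] = 01, z = w[2:11] = 100021211.
Check: |xy| = 2 ≤ 8 and |y| = 2 ≥ 1. Reading y takes A from S0 back to S0, so every xyⁱz is accepted.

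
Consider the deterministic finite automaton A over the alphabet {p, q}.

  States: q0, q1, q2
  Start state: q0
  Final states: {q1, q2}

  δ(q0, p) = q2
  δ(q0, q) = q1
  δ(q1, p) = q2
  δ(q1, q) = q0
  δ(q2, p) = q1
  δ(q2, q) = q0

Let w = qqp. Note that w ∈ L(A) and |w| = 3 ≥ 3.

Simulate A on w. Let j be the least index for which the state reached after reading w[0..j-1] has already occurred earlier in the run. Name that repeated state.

State sequence: q0 -q-> q1 -q-> q0 -p-> q2
First repeat at step 2: q0 was already visited.

The earliest repeat is at step j = 2: A is in q0, which it already visited at step i = 0.
Pumping length from the standard proof: p = 3 (the number of states). The repeated state found above gives |xy| = j ≤ 3 and |y| = j − i ≥ 1.

q0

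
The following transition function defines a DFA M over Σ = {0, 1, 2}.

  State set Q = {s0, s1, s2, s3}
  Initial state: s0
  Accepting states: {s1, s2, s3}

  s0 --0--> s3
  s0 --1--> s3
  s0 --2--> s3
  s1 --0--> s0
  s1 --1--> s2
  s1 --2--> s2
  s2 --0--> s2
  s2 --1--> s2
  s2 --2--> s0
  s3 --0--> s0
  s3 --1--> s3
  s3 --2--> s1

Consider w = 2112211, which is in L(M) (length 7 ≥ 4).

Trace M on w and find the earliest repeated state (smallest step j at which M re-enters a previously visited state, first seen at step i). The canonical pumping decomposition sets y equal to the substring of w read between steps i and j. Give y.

Run of M on w = 2 1 1 2 2 1 1:
  step 0: s0  (start)
  step 1: s3  (read 2: s0→s3)
  step 2: s3  (read 1: s3→s3)   ← first repeat (s3 seen earlier)
  step 3: s3  (read 1: s3→s3)
  step 4: s1  (read 2: s3→s1)
  step 5: s2  (read 2: s1→s2)
  step 6: s2  (read 1: s2→s2)
  step 7: s2  (read 1: s2→s2)

So i = 1, j = 2, giving x = w[0:1] = 2, y = w[1:2] = 1, z = w[2:7] = 12211.
Check: |xy| = 2 ≤ 4 and |y| = 1 ≥ 1. Reading y takes M from s3 back to s3, so every xyⁱz is accepted.

1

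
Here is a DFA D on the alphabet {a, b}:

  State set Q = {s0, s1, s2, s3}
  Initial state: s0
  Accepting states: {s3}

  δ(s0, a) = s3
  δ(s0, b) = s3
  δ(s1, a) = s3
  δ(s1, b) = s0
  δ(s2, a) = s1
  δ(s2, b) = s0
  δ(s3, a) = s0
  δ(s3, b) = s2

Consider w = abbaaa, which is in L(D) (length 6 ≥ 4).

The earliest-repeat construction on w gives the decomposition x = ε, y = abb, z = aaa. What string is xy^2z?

xy^2z = ε·abb·abb·aaa = abbabbaaa.
Reading y = abb takes D from s0 back to s0, so after x·y·y the machine is still in s0, and z then leads to the accepting state s3. Hence abbabbaaa ∈ L(D).

abbabbaaa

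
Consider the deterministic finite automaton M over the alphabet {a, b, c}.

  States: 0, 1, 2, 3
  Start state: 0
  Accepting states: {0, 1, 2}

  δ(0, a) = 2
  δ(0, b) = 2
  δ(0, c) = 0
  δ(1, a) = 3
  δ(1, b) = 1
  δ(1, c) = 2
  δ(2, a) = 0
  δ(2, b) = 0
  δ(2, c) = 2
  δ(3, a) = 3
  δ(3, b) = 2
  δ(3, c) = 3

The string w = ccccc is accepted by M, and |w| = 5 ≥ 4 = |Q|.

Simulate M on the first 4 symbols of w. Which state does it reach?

0

Run of M on the first 4 characters of w = c c c c:
  step 0: 0  (start)
  step 1: 0  (read c: 0→0)
  step 2: 0  (read c: 0→0)
  step 3: 0  (read c: 0→0)
  step 4: 0  (read c: 0→0)

After reading 4 characters, M is in state 0.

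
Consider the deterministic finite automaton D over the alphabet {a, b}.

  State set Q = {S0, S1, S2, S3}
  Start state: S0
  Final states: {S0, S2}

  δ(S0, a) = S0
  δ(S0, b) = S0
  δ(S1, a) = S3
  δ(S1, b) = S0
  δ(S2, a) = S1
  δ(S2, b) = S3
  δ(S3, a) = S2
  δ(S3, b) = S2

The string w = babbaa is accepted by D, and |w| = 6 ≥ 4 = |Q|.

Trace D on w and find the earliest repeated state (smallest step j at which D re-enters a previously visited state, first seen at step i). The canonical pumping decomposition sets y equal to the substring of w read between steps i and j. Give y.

State sequence: S0 -b-> S0 -a-> S0 -b-> S0 -b-> S0 -a-> S0 -a-> S0
First repeat at step 1: S0 was already visited.

So i = 0, j = 1, giving x = w[0:0] = ε, y = w[0:1] = b, z = w[1:6] = abbaa.
Check: |xy| = 1 ≤ 4 and |y| = 1 ≥ 1. Reading y takes D from S0 back to S0, so every xyⁱz is accepted.
With |Q| = 4, pigeonhole forces a state repeat no later than step 4; the substring read between the first and second visits to that state can be pumped.

b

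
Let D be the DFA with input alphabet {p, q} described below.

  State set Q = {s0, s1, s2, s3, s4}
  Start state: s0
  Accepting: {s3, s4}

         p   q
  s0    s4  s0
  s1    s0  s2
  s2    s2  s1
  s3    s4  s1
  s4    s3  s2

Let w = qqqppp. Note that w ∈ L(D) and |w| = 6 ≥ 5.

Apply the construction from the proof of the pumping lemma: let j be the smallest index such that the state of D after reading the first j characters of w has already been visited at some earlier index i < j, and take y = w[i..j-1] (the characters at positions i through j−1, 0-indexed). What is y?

State sequence: s0 -q-> s0 -q-> s0 -q-> s0 -p-> s4 -p-> s3 -p-> s4
First repeat at step 1: s0 was already visited.

So i = 0, j = 1, giving x = w[0:0] = ε, y = w[0:1] = q, z = w[1:6] = qqppp.
Check: |xy| = 1 ≤ 5 and |y| = 1 ≥ 1. Reading y takes D from s0 back to s0, so every xyⁱz is accepted.

q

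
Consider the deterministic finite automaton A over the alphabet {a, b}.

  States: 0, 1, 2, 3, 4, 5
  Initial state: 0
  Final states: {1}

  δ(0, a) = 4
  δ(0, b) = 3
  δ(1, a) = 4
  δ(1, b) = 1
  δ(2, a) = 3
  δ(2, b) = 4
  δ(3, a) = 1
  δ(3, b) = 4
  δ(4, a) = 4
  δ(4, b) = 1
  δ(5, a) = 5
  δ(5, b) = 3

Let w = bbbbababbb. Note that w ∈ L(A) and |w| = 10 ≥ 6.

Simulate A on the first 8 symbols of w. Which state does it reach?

1

Run of A on the first 8 characters of w = b b b b a b a b:
  step 0: 0  (start)
  step 1: 3  (read b: 0→3)
  step 2: 4  (read b: 3→4)
  step 3: 1  (read b: 4→1)
  step 4: 1  (read b: 1→1)
  step 5: 4  (read a: 1→4)
  step 6: 1  (read b: 4→1)
  step 7: 4  (read a: 1→4)
  step 8: 1  (read b: 4→1)

After reading 8 characters, A is in state 1.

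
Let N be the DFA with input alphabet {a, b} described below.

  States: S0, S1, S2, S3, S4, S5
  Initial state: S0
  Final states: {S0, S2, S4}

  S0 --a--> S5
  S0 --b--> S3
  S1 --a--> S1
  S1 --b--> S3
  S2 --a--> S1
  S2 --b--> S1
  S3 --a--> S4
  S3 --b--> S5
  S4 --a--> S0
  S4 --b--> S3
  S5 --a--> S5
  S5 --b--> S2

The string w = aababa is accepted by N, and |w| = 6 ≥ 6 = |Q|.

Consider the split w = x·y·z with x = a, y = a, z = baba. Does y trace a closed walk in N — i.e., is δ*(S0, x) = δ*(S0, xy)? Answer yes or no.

Run of N on the first 2 characters of w = a a:
  step 0: S0  (start)
  step 1: S5  (read a: S0→S5)
  step 2: S5  (read a: S5→S5)

After x (step 1): S5. After xy (step 2): S5.
They match, so y = a drives N around a cycle from S5 back to itself; pumping y any number of times keeps N in S5 before reading z, and xyⁱz ∈ L(N) for every i ≥ 0.

yes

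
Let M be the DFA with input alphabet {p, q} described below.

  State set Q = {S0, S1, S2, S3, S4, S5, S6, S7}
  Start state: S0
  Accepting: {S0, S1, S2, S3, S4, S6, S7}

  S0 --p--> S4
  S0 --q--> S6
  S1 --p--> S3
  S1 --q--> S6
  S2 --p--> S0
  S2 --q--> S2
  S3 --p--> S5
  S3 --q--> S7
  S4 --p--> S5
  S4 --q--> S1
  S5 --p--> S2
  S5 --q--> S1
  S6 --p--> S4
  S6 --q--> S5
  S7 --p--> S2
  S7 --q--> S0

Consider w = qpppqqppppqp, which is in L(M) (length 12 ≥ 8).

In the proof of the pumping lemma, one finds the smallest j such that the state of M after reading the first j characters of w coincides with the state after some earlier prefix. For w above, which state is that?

S2

Run of M on w = q p p p q q p p p p q p:
  step 0: S0  (start)
  step 1: S6  (read q: S0→S6)
  step 2: S4  (read p: S6→S4)
  step 3: S5  (read p: S4→S5)
  step 4: S2  (read p: S5→S2)
  step 5: S2  (read q: S2→S2)   ← first repeat (S2 seen earlier)
  step 6: S2  (read q: S2→S2)
  step 7: S0  (read p: S2→S0)
  step 8: S4  (read p: S0→S4)
  step 9: S5  (read p: S4→S5)
  step 10: S2  (read p: S5→S2)
  step 11: S2  (read q: S2→S2)
  step 12: S0  (read p: S2→S0)

The earliest repeat is at step j = 5: M is in S2, which it already visited at step i = 4.
The DFA has 8 states, so the proof of the pumping lemma guarantees a repeated state among the first 8+1 visited; the segment between the two visits is the pumpable y.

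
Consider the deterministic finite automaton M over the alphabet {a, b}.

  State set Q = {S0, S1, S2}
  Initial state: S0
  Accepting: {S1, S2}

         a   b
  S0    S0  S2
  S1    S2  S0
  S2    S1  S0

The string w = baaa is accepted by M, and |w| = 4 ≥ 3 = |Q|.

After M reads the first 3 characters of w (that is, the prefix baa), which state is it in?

Run of M on the first 3 characters of w = b a a:
  step 0: S0  (start)
  step 1: S2  (read b: S0→S2)
  step 2: S1  (read a: S2→S1)
  step 3: S2  (read a: S1→S2)

After reading 3 characters, M is in state S2.
(This kind of state-tracing is the core of the pumping-lemma construction: with 3 states, pigeonhole forces a repeat within the first 3 steps.)

S2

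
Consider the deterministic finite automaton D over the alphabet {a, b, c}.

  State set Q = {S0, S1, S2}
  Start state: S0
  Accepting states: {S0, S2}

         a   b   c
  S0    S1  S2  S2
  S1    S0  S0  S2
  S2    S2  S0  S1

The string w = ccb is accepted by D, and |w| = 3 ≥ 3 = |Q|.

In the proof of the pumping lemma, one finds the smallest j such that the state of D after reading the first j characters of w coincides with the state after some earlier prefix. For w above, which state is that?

S0

State sequence: S0 -c-> S2 -c-> S1 -b-> S0
First repeat at step 3: S0 was already visited.

The earliest repeat is at step j = 3: D is in S0, which it already visited at step i = 0.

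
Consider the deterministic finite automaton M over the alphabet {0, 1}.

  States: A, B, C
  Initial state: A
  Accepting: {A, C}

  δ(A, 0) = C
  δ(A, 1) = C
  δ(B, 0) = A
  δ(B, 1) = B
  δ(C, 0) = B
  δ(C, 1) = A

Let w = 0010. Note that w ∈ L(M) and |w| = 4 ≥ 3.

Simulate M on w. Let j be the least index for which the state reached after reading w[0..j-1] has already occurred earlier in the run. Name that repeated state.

B

Run of M on w = 0 0 1 0:
  step 0: A  (start)
  step 1: C  (read 0: A→C)
  step 2: B  (read 0: C→B)
  step 3: B  (read 1: B→B)   ← first repeat (B seen earlier)
  step 4: A  (read 0: B→A)

The earliest repeat is at step j = 3: M is in B, which it already visited at step i = 2.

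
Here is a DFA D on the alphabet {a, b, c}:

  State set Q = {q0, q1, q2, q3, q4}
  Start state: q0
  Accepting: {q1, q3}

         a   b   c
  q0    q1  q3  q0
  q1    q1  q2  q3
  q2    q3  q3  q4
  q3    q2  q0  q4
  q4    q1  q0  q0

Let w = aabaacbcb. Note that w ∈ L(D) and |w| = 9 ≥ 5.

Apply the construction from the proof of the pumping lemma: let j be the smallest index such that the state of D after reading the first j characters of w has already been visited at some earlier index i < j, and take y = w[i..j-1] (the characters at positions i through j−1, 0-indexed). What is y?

State sequence: q0 -a-> q1 -a-> q1 -b-> q2 -a-> q3 -a-> q2 -c-> q4 -b-> q0 -c-> q0 -b-> q3
First repeat at step 2: q1 was already visited.

So i = 1, j = 2, giving x = w[0:1] = a, y = w[1:2] = a, z = w[2:9] = baacbcb.
Check: |xy| = 2 ≤ 5 and |y| = 1 ≥ 1. Reading y takes D from q1 back to q1, so every xyⁱz is accepted.
The DFA has 5 states, so the proof of the pumping lemma guarantees a repeated state among the first 5+1 visited; the segment between the two visits is the pumpable y.

a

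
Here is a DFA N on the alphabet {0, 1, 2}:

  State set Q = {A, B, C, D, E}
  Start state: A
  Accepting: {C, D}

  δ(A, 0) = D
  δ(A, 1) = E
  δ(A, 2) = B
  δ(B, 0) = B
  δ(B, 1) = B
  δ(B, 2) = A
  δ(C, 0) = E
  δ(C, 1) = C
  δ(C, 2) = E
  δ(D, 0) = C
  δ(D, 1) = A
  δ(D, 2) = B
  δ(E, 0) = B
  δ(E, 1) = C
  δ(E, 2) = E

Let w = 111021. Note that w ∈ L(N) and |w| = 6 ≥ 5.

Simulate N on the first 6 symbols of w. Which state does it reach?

C

Run of N on the first 6 characters of w = 1 1 1 0 2 1:
  step 0: A  (start)
  step 1: E  (read 1: A→E)
  step 2: C  (read 1: E→C)
  step 3: C  (read 1: C→C)
  step 4: E  (read 0: C→E)
  step 5: E  (read 2: E→E)
  step 6: C  (read 1: E→C)

After reading 6 characters, N is in state C.
(This kind of state-tracing is the core of the pumping-lemma construction: with 5 states, pigeonhole forces a repeat within the first 5 steps.)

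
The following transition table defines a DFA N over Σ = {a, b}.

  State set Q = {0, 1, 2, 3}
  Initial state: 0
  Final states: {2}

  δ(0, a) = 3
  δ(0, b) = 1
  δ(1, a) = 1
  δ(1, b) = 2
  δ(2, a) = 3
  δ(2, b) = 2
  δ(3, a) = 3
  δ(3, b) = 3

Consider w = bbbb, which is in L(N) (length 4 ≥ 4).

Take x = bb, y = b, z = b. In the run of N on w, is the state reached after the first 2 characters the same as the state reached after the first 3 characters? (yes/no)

State sequence: 0 -b-> 1 -b-> 2 -b-> 2

After x (step 2): 2. After xy (step 3): 2.
They match, so y = b drives N around a cycle from 2 back to itself; pumping y any number of times keeps N in 2 before reading z, and xyⁱz ∈ L(N) for every i ≥ 0.

yes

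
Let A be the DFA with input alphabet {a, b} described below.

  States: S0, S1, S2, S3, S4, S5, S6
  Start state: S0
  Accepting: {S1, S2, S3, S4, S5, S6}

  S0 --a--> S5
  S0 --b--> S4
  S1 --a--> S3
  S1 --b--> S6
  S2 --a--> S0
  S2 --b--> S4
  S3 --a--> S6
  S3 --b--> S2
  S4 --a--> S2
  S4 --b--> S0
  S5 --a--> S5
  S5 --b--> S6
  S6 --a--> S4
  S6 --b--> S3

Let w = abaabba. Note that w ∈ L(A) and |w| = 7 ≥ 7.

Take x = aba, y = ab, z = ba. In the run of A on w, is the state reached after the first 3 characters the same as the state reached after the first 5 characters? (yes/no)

yes

Run of A on the first 5 characters of w = a b a a b:
  step 0: S0  (start)
  step 1: S5  (read a: S0→S5)
  step 2: S6  (read b: S5→S6)
  step 3: S4  (read a: S6→S4)
  step 4: S2  (read a: S4→S2)
  step 5: S4  (read b: S2→S4)

After x (step 3): S4. After xy (step 5): S4.
They match, so y = ab drives A around a cycle from S4 back to itself; pumping y any number of times keeps A in S4 before reading z, and xyⁱz ∈ L(A) for every i ≥ 0.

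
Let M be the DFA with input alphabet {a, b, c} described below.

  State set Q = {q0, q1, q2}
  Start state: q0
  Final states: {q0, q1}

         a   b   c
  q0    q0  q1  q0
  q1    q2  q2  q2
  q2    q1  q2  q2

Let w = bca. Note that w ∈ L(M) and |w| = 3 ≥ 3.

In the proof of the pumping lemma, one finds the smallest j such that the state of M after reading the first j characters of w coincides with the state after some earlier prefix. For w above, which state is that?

q1

State sequence: q0 -b-> q1 -c-> q2 -a-> q1
First repeat at step 3: q1 was already visited.

The earliest repeat is at step j = 3: M is in q1, which it already visited at step i = 1.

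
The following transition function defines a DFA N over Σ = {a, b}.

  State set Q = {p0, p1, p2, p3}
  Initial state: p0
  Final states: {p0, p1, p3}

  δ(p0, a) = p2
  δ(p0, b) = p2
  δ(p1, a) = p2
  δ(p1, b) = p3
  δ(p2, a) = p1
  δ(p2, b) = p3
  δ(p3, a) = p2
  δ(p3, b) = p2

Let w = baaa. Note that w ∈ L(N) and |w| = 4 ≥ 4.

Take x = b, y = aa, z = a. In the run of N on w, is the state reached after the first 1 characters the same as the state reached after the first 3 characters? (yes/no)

Run of N on the first 3 characters of w = b a a:
  step 0: p0  (start)
  step 1: p2  (read b: p0→p2)
  step 2: p1  (read a: p2→p1)
  step 3: p2  (read a: p1→p2)

After x (step 1): p2. After xy (step 3): p2.
They match, so y = aa drives N around a cycle from p2 back to itself; pumping y any number of times keeps N in p2 before reading z, and xyⁱz ∈ L(N) for every i ≥ 0.

yes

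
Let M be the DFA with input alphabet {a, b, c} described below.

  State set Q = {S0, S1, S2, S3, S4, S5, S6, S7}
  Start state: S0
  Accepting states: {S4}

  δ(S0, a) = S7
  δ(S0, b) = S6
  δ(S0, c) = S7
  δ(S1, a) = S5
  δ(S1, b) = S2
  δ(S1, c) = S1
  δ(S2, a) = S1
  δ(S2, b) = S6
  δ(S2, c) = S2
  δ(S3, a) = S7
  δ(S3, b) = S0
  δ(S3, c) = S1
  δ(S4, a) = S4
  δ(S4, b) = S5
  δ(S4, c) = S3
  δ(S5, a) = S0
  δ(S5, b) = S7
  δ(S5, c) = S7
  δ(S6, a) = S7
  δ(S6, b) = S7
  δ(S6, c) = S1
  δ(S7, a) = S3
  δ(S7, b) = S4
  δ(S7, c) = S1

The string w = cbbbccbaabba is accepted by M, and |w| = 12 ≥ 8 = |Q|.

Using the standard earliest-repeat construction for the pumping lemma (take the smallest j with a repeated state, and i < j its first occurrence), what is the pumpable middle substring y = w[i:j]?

bbb

State sequence: S0 -c-> S7 -b-> S4 -b-> S5 -b-> S7 -c-> S1 -c-> S1 -b-> S2 -a-> S1 -a-> S5 -b-> S7 -b-> S4 -a-> S4
First repeat at step 4: S7 was already visited.

So i = 1, j = 4, giving x = w[0:1] = c, y = w[1:4] = bbb, z = w[4:12] = ccbaabba.
Check: |xy| = 4 ≤ 8 and |y| = 3 ≥ 1. Reading y takes M from S7 back to S7, so every xyⁱz is accepted.
Since M has 8 states, any run of length ≥ 8 visits 8+1 states, so by pigeonhole some state repeats within the first 8 steps — that repeat gives the pumpable loop.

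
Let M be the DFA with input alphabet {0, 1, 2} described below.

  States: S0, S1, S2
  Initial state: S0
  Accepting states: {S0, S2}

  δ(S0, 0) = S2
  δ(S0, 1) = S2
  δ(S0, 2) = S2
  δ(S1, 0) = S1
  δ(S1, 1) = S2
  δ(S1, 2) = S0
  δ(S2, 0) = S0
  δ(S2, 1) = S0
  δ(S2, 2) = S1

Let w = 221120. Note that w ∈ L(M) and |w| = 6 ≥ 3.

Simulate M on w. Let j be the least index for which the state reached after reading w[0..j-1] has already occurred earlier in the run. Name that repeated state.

S2

State sequence: S0 -2-> S2 -2-> S1 -1-> S2 -1-> S0 -2-> S2 -0-> S0
First repeat at step 3: S2 was already visited.

The earliest repeat is at step j = 3: M is in S2, which it already visited at step i = 1.
Since M has 3 states, any run of length ≥ 3 visits 3+1 states, so by pigeonhole some state repeats within the first 3 steps — that repeat gives the pumpable loop.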